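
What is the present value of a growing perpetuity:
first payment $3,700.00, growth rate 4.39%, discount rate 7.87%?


Formula: PV = C / (r - g)
Spread: r - g = 0.0787 - 0.0439 = 0.0348
Substituting: PV = $3,700.00 / 0.0348
PV = $106,321.84

$106,321.84


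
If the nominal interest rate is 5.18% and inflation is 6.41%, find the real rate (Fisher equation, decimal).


Formula: (1 + r_real) = (1 + r_nom) / (1 + inflation)
Substituting: (1 + r_real) = 1.0518 / 1.0641
(1 + r_real) = 0.988441
r_real = 0.988441 - 1 = -0.011559

-0.011559


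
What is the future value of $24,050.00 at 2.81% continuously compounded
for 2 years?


Formula: FV = P * e^(r*t)
Exponent: r*t = 0.0281 * 2 = 0.0562
e^(0.0562) = 1.057809
FV = $24,050.00 * 1.057809 = $25,440.31

$25,440.31


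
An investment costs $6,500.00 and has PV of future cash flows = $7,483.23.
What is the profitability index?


Formula: PI = PV(cash flows) / initial investment
Substituting: PI = $7,483.23 / $6,500.00
PI = 1.1513

1.1513


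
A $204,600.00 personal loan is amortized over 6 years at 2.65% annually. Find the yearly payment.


Formula: PMT = PV * r / (1 - (1+r)^(-n))
Denominator: 1 - (1 + 0.0265)^(-6) = 0.145236
Numerator: $204,600.00 * 0.0265 = 5421.9
PMT = 5421.9 / 0.145236 = $37,331.68

$37,331.68


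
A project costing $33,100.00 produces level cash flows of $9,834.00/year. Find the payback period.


Formula: Payback = investment / annual cash flow
Substituting: Payback = $33,100.00 / $9,834.00
Payback = 3.3659 years

3.3659 years


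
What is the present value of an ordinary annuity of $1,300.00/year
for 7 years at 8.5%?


Formula: PV = PMT * (1 - (1+r)^(-n)) / r
Discount factor: (1 + 0.085)^(-7) = 0.564926
Bracket: 1 - 0.564926 = 0.435074
PV = $1,300.00 * 0.435074 / 0.085 = $6,654.07

$6,654.07


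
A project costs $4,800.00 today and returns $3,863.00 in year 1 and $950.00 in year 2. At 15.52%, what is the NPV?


Formula: NPV = C0 + C1/(1+r) + C2/(1+r)^2
Discount C1: $3,863.00 / (1 + 0.1552) = $3,344.01
Discount C2: $950.00 / (1 + 0.1552)^2 = $711.88
NPV = -$4,800.00 + $3,344.01 + $711.88 = -$744.11

-$744.11


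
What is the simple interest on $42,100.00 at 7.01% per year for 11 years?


Formula: I = P * r * t
Substituting: I = $42,100.00 * 0.0701 * 11
Step: I = $42,100.00 * 0.7711
I = $32,463.31

$32,463.31


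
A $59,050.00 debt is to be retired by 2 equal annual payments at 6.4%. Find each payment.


Formula: PMT = PV * r / (1 - (1+r)^(-n))
Denominator: 1 - (1 + 0.064)^(-2) = 0.116683
Numerator: $59,050.00 * 0.064 = 3779.2
PMT = 3779.2 / 0.116683 = $32,388.70

$32,388.70


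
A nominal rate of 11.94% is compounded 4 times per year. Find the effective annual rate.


Formula: EAR = (1 + r/m)^m - 1
Period rate: r/m = 0.1194 / 4 = 0.02985
Compounding: (1 + 0.02985)^4 = 1.124853
EAR = 1.124853 - 1 = 0.124853

0.124853


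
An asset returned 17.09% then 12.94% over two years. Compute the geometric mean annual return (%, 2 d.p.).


Formula: Geometric mean = ((1+r1)*(1+r2))^(1/2) - 1
Product: (1 + 0.1709) * (1 + 0.1294) = 1.1709 * 1.1294 = 1.322414
Square root: 1.322414^0.5 = 1.149963
Geometric mean = 1.149963 - 1 = 0.149963
As percentage: 15.00%

15.00%


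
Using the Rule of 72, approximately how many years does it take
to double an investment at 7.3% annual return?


Formula: Years ≈ 72 / r
Substituting: Years ≈ 72 / 7.3
Years ≈ 9.9

9.9 years


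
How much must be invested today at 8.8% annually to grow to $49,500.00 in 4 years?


Formula: PV = FV / (1 + r)^n
Substituting: PV = $49,500.00 / (1 + 0.088)^4
Discount factor: (1.088)^4 = 1.40125
PV = $49,500.00 / 1.40125 = $35,325.61

$35,325.61


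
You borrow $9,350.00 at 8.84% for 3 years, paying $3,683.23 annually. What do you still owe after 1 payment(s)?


Formula: Balance = PV*(1+r)^k - PMT*((1+r)^k - 1)/r
Growth: (1 + 0.0884)^1 = 1.0884
Accumulated factor: ((1+r)^k - 1)/r = 1.0
Balance = $9,350.00 * 1.0884 - $3,683.23 * 1.0
Balance = $6,493.31

$6,493.31


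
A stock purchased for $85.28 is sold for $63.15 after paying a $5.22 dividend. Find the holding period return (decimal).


Formula: HPR = (P1 - P0 + D) / P0
Gain: $63.15 - $85.28 + $5.22 = -$16.91
HPR = -$16.91 / $85.28 = -0.1983

-0.1983


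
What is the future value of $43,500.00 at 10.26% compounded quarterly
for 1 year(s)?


Formula: FV = P * (1 + r/m)^(m*t)
Period rate: r/m = 0.1026 / 4 = 0.02565
Total periods: m*t = 4 * 1 = 4
Growth factor: (1 + 0.02565)^4 = 1.106615
FV = $43,500.00 * 1.106615 = $48,137.77

$48,137.77


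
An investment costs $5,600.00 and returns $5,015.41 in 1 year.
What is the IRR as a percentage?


Formula: IRR = C1/C0 - 1
Substituting: IRR = $5,015.41 / $5,600.00 - 1
Ratio: 0.895609 - 1 = -0.104391
IRR = -10.4391%

-10.4391%


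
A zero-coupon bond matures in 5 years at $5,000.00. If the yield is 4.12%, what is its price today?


Formula: Price = FV / (1 + r)^n
Substituting: Price = $5,000.00 / (1 + 0.0412)^5
Discount factor: (1.0412)^5 = 1.223688
Price = $5,000.00 / 1.223688 = $4,086.01

$4,086.01


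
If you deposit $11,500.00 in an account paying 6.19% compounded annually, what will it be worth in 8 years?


Formula: FV = P * (1 + r)^n
Substituting: FV = $11,500.00 * (1 + 0.0619)^8
Growth factor: (1.0619)^8 = 1.616847
FV = $11,500.00 * 1.616847 = $18,593.74

$18,593.74


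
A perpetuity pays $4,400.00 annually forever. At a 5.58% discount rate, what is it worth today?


Formula: PV = C / r
Substituting: PV = $4,400.00 / 0.0558
PV = $78,853.05

$78,853.05


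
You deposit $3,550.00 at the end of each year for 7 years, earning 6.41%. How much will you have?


Formula: FV = PMT * ((1+r)^n - 1) / r
Growth factor: (1 + 0.0641)^7 = 1.544817
Numerator: 1.544817 - 1 = 0.544817
FV = $3,550.00 * 0.544817 / 0.0641 = $30,173.18

$30,173.18


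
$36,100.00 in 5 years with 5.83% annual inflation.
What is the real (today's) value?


Formula: Real value = nominal / (1 + inflation)^years
Price level: (1 + 0.0583)^5 = 1.327529
Real value = $36,100.00 / 1.327529 = $27,193.38

$27,193.38


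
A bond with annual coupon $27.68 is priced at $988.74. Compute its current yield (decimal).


Formula: Current yield = annual coupon / price
Substituting: CY = $27.68 / $988.74
CY = 0.027995

0.027995


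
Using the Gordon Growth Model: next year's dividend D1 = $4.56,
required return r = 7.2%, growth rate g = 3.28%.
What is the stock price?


Formula: P = D1 / (r - g)
Spread: r - g = 0.072 - 0.0328 = 0.0392
Substituting: P = $4.56 / 0.0392
P = $116.33

$116.33


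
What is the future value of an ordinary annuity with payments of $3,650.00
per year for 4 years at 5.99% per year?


Formula: FV = PMT * ((1+r)^n - 1) / r
Growth factor: (1 + 0.0599)^4 = 1.262001
Numerator: 1.262001 - 1 = 0.262001
FV = $3,650.00 * 0.262001 / 0.0599 = $15,964.98

$15,964.98


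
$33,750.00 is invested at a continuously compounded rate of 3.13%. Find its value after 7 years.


Formula: FV = P * e^(r*t)
Exponent: r*t = 0.0313 * 7 = 0.2191
e^(0.2191) = 1.244956
FV = $33,750.00 * 1.244956 = $42,017.26

$42,017.26


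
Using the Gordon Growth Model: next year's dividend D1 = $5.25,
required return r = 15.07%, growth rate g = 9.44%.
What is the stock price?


Formula: P = D1 / (r - g)
Spread: r - g = 0.1507 - 0.0944 = 0.0563
Substituting: P = $5.25 / 0.0563
P = $93.25

$93.25


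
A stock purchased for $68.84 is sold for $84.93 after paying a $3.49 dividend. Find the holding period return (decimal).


Formula: HPR = (P1 - P0 + D) / P0
Gain: $84.93 - $68.84 + $3.49 = $19.58
HPR = $19.58 / $68.84 = 0.2844

0.2844


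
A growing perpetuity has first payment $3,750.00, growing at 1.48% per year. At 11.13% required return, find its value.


Formula: PV = C / (r - g)
Spread: r - g = 0.1113 - 0.0148 = 0.0965
Substituting: PV = $3,750.00 / 0.0965
PV = $38,860.10

$38,860.10


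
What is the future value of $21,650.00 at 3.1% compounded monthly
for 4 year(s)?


Formula: FV = P * (1 + r/m)^(m*t)
Period rate: r/m = 0.031 / 12 = 0.002583
Total periods: m*t = 12 * 4 = 48
Growth factor: (1 + 0.002583)^48 = 1.131835
FV = $21,650.00 * 1.131835 = $24,504.23

$24,504.23


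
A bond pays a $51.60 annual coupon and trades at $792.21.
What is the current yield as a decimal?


Formula: Current yield = annual coupon / price
Substituting: CY = $51.60 / $792.21
CY = 0.065134

0.065134


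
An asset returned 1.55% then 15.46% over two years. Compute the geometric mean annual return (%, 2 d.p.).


Formula: Geometric mean = ((1+r1)*(1+r2))^(1/2) - 1
Product: (1 + 0.0155) * (1 + 0.1546) = 1.0155 * 1.1546 = 1.172496
Square root: 1.172496^0.5 = 1.082819
Geometric mean = 1.082819 - 1 = 0.082819
As percentage: 8.28%

8.28%


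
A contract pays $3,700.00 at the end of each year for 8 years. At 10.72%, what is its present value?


Formula: PV = PMT * (1 - (1+r)^(-n)) / r
Discount factor: (1 + 0.1072)^(-8) = 0.442783
Bracket: 1 - 0.442783 = 0.557217
PV = $3,700.00 * 0.557217 / 0.1072 = $19,232.29

$19,232.29


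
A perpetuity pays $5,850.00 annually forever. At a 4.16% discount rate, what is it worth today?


Formula: PV = C / r
Substituting: PV = $5,850.00 / 0.0416
PV = $140,625.00

$140,625.00


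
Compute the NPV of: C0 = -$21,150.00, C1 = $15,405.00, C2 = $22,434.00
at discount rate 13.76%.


Formula: NPV = C0 + C1/(1+r) + C2/(1+r)^2
Discount C1: $15,405.00 / (1 + 0.1376) = $13,541.67
Discount C2: $22,434.00 / (1 + 0.1376)^2 = $17,335.15
NPV = -$21,150.00 + $13,541.67 + $17,335.15 = $9,726.81

$9,726.81


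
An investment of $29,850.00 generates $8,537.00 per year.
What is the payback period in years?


Formula: Payback = investment / annual cash flow
Substituting: Payback = $29,850.00 / $8,537.00
Payback = 3.4965 years

3.4965 years


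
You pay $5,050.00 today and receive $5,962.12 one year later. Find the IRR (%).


Formula: IRR = C1/C0 - 1
Substituting: IRR = $5,962.12 / $5,050.00 - 1
Ratio: 1.180618 - 1 = 0.180618
IRR = 18.0618%

18.0618%


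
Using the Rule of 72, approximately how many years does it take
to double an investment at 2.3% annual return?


Formula: Years ≈ 72 / r
Substituting: Years ≈ 72 / 2.3
Years ≈ 31.3

31.3 years


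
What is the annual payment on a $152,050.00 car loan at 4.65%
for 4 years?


Formula: PMT = PV * r / (1 - (1+r)^(-n))
Denominator: 1 - (1 + 0.0465)^(-4) = 0.166236
Numerator: $152,050.00 * 0.0465 = 7070.325
PMT = 7070.325 / 0.166236 = $42,531.82

$42,531.82


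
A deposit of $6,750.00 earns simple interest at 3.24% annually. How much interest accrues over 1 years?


Formula: I = P * r * t
Substituting: I = $6,750.00 * 0.0324 * 1
Step: I = $6,750.00 * 0.0324
I = $218.70

$218.70


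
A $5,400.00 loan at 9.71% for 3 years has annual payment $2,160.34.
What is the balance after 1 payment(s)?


Formula: Balance = PV*(1+r)^k - PMT*((1+r)^k - 1)/r
Growth: (1 + 0.0971)^1 = 1.0971
Accumulated factor: ((1+r)^k - 1)/r = 1.0
Balance = $5,400.00 * 1.0971 - $2,160.34 * 1.0
Balance = $3,764.00

$3,764.00


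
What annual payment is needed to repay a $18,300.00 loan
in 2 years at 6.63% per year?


Formula: PMT = PV * r / (1 - (1+r)^(-n))
Denominator: 1 - (1 + 0.0663)^(-2) = 0.120489
Numerator: $18,300.00 * 0.0663 = 1213.29
PMT = 1213.29 / 0.120489 = $10,069.70

$10,069.70


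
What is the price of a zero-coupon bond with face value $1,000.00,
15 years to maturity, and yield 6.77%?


Formula: Price = FV / (1 + r)^n
Substituting: Price = $1,000.00 / (1 + 0.0677)^15
Discount factor: (1.0677)^15 = 2.671398
Price = $1,000.00 / 2.671398 = $374.34

$374.34


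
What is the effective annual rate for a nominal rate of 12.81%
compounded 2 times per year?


Formula: EAR = (1 + r/m)^m - 1
Period rate: r/m = 0.1281 / 2 = 0.06405
Compounding: (1 + 0.06405)^2 = 1.132202
EAR = 1.132202 - 1 = 0.132202

0.132202


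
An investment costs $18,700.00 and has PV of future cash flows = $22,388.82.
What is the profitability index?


Formula: PI = PV(cash flows) / initial investment
Substituting: PI = $22,388.82 / $18,700.00
PI = 1.1973

1.1973


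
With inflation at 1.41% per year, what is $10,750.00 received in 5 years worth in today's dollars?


Formula: Real value = nominal / (1 + inflation)^years
Price level: (1 + 0.0141)^5 = 1.072516
Real value = $10,750.00 / 1.072516 = $10,023.16

$10,023.16


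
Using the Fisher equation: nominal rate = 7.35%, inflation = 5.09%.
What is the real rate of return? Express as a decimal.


Formula: (1 + r_real) = (1 + r_nom) / (1 + inflation)
Substituting: (1 + r_real) = 1.0735 / 1.0509
(1 + r_real) = 1.021505
r_real = 1.021505 - 1 = 0.021505

0.021505


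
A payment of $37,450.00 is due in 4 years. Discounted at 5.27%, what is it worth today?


Formula: PV = FV / (1 + r)^n
Substituting: PV = $37,450.00 / (1 + 0.0527)^4
Discount factor: (1.0527)^4 = 1.228057
PV = $37,450.00 / 1.228057 = $30,495.33

$30,495.33


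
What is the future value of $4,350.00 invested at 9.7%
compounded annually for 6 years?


Formula: FV = P * (1 + r)^n
Substituting: FV = $4,350.00 * (1 + 0.097)^6
Growth factor: (1.097)^6 = 1.742769
FV = $4,350.00 * 1.742769 = $7,581.04

$7,581.04


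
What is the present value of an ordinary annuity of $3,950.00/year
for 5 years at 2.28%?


Formula: PV = PMT * (1 - (1+r)^(-n)) / r
Discount factor: (1 + 0.0228)^(-5) = 0.893401
Bracket: 1 - 0.893401 = 0.106599
PV = $3,950.00 * 0.106599 / 0.0228 = $18,467.82

$18,467.82


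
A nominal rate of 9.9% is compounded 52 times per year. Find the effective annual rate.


Formula: EAR = (1 + r/m)^m - 1
Period rate: r/m = 0.099 / 52 = 0.001904
Compounding: (1 + 0.001904)^52 = 1.103962
EAR = 1.103962 - 1 = 0.103962

0.103962


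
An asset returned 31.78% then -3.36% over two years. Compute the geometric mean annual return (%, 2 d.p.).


Formula: Geometric mean = ((1+r1)*(1+r2))^(1/2) - 1
Product: (1 + 0.3178) * (1 + -0.0336) = 1.3178 * 0.9664 = 1.273522
Square root: 1.273522^0.5 = 1.128504
Geometric mean = 1.128504 - 1 = 0.128504
As percentage: 12.85%

12.85%


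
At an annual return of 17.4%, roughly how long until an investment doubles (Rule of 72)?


Formula: Years ≈ 72 / r
Substituting: Years ≈ 72 / 17.4
Years ≈ 4.1

4.1 years


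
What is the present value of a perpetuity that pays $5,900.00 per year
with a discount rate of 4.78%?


Formula: PV = C / r
Substituting: PV = $5,900.00 / 0.0478
PV = $123,430.96

$123,430.96


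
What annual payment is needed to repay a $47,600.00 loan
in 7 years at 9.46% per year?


Formula: PMT = PV * r / (1 - (1+r)^(-n))
Denominator: 1 - (1 + 0.0946)^(-7) = 0.468856
Numerator: $47,600.00 * 0.0946 = 4502.96
PMT = 4502.96 / 0.468856 = $9,604.13

$9,604.13


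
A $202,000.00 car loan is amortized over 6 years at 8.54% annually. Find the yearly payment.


Formula: PMT = PV * r / (1 - (1+r)^(-n))
Denominator: 1 - (1 + 0.0854)^(-6) = 0.388409
Numerator: $202,000.00 * 0.0854 = 17250.8
PMT = 17250.8 / 0.388409 = $44,414.01

$44,414.01


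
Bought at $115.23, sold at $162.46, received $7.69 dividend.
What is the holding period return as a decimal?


Formula: HPR = (P1 - P0 + D) / P0
Gain: $162.46 - $115.23 + $7.69 = $54.92
HPR = $54.92 / $115.23 = 0.4766

0.4766


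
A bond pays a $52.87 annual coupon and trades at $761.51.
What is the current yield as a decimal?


Formula: Current yield = annual coupon / price
Substituting: CY = $52.87 / $761.51
CY = 0.069428

0.069428


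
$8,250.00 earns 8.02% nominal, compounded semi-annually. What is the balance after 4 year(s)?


Formula: FV = P * (1 + r/m)^(m*t)
Period rate: r/m = 0.0802 / 2 = 0.0401
Total periods: m*t = 2 * 4 = 8
Growth factor: (1 + 0.0401)^8 = 1.369622
FV = $8,250.00 * 1.369622 = $11,299.38

$11,299.38


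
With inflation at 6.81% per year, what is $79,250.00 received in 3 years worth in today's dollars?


Formula: Real value = nominal / (1 + inflation)^years
Price level: (1 + 0.0681)^3 = 1.218529
Real value = $79,250.00 / 1.218529 = $65,037.45

$65,037.45


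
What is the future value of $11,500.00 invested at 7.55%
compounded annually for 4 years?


Formula: FV = P * (1 + r)^n
Substituting: FV = $11,500.00 * (1 + 0.0755)^4
Growth factor: (1.0755)^4 = 1.337955
FV = $11,500.00 * 1.337955 = $15,386.49

$15,386.49


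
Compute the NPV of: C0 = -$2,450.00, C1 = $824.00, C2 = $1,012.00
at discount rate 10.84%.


Formula: NPV = C0 + C1/(1+r) + C2/(1+r)^2
Discount C1: $824.00 / (1 + 0.1084) = $743.41
Discount C2: $1,012.00 / (1 + 0.1084)^2 = $823.73
NPV = -$2,450.00 + $743.41 + $823.73 = -$882.85

-$882.85


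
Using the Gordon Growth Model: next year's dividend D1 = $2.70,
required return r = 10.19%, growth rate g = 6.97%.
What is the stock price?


Formula: P = D1 / (r - g)
Spread: r - g = 0.1019 - 0.0697 = 0.0322
Substituting: P = $2.70 / 0.0322
P = $83.85

$83.85


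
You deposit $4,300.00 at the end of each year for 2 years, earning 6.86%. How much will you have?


Formula: FV = PMT * ((1+r)^n - 1) / r
Growth factor: (1 + 0.0686)^2 = 1.141906
Numerator: 1.141906 - 1 = 0.141906
FV = $4,300.00 * 0.141906 / 0.0686 = $8,894.98

$8,894.98


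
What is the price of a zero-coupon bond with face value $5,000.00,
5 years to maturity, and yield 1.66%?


Formula: Price = FV / (1 + r)^n
Substituting: Price = $5,000.00 / (1 + 0.0166)^5
Discount factor: (1.0166)^5 = 1.085802
Price = $5,000.00 / 1.085802 = $4,604.89

$4,604.89


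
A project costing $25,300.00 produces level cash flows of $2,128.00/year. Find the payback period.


Formula: Payback = investment / annual cash flow
Substituting: Payback = $25,300.00 / $2,128.00
Payback = 11.8891 years

11.8891 years


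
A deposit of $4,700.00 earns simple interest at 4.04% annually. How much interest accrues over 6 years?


Formula: I = P * r * t
Substituting: I = $4,700.00 * 0.0404 * 6
Step: I = $4,700.00 * 0.2424
I = $1,139.28

$1,139.28


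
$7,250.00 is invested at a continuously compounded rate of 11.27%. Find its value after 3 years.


Formula: FV = P * e^(r*t)
Exponent: r*t = 0.1127 * 3 = 0.3381
e^(0.3381) = 1.402281
FV = $7,250.00 * 1.402281 = $10,166.54

$10,166.54


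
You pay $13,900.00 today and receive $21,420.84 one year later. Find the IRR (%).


Formula: IRR = C1/C0 - 1
Substituting: IRR = $21,420.84 / $13,900.00 - 1
Ratio: 1.541068 - 1 = 0.541068
IRR = 54.1068%

54.1068%


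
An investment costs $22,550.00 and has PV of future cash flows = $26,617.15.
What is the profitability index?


Formula: PI = PV(cash flows) / initial investment
Substituting: PI = $26,617.15 / $22,550.00
PI = 1.1804

1.1804


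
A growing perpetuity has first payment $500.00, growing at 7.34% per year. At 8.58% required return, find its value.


Formula: PV = C / (r - g)
Spread: r - g = 0.0858 - 0.0734 = 0.0124
Substituting: PV = $500.00 / 0.0124
PV = $40,322.58

$40,322.58


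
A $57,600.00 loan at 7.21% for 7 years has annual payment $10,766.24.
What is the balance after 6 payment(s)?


Formula: Balance = PV*(1+r)^k - PMT*((1+r)^k - 1)/r
Growth: (1 + 0.0721)^6 = 1.518489
Accumulated factor: ((1+r)^k - 1)/r = 7.191254
Balance = $57,600.00 * 1.518489 - $10,766.24 * 7.191254
Balance = $10,042.22

$10,042.22


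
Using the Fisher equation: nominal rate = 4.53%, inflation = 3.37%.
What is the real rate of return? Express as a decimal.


Formula: (1 + r_real) = (1 + r_nom) / (1 + inflation)
Substituting: (1 + r_real) = 1.0453 / 1.0337
(1 + r_real) = 1.011222
r_real = 1.011222 - 1 = 0.011222

0.011222


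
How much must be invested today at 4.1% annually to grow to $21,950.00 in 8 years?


Formula: PV = FV / (1 + r)^n
Substituting: PV = $21,950.00 / (1 + 0.041)^8
Discount factor: (1.041)^8 = 1.379132
PV = $21,950.00 / 1.379132 = $15,915.81

$15,915.81


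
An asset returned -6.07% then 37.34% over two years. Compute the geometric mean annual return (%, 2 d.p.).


Formula: Geometric mean = ((1+r1)*(1+r2))^(1/2) - 1
Product: (1 + -0.0607) * (1 + 0.3734) = 0.9393 * 1.3734 = 1.290035
Square root: 1.290035^0.5 = 1.135797
Geometric mean = 1.135797 - 1 = 0.135797
As percentage: 13.58%

13.58%


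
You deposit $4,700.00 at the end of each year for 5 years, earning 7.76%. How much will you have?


Formula: FV = PMT * ((1+r)^n - 1) / r
Growth factor: (1 + 0.0776)^5 = 1.453075
Numerator: 1.453075 - 1 = 0.453075
FV = $4,700.00 * 0.453075 / 0.0776 = $27,441.37

$27,441.37


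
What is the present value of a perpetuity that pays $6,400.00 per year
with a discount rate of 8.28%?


Formula: PV = C / r
Substituting: PV = $6,400.00 / 0.0828
PV = $77,294.69

$77,294.69


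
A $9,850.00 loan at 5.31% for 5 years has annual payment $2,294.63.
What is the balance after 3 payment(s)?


Formula: Balance = PV*(1+r)^k - PMT*((1+r)^k - 1)/r
Growth: (1 + 0.0531)^3 = 1.167909
Accumulated factor: ((1+r)^k - 1)/r = 3.16212
Balance = $9,850.00 * 1.167909 - $2,294.63 * 3.16212
Balance = $4,248.00

$4,248.00


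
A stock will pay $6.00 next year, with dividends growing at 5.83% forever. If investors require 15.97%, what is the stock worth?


Formula: P = D1 / (r - g)
Spread: r - g = 0.1597 - 0.0583 = 0.1014
Substituting: P = $6.00 / 0.1014
P = $59.17

$59.17


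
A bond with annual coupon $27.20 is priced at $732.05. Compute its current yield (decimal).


Formula: Current yield = annual coupon / price
Substituting: CY = $27.20 / $732.05
CY = 0.037156

0.037156


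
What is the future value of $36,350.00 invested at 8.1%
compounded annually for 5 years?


Formula: FV = P * (1 + r)^n
Substituting: FV = $36,350.00 * (1 + 0.081)^5
Growth factor: (1.081)^5 = 1.476143
FV = $36,350.00 * 1.476143 = $53,657.80

$53,657.80


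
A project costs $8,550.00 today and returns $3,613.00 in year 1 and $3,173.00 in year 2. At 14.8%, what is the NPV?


Formula: NPV = C0 + C1/(1+r) + C2/(1+r)^2
Discount C1: $3,613.00 / (1 + 0.148) = $3,147.21
Discount C2: $3,173.00 / (1 + 0.148)^2 = $2,407.61
NPV = -$8,550.00 + $3,147.21 + $2,407.61 = -$2,995.18

-$2,995.18


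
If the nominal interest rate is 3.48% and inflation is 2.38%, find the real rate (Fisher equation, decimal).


Formula: (1 + r_real) = (1 + r_nom) / (1 + inflation)
Substituting: (1 + r_real) = 1.0348 / 1.0238
(1 + r_real) = 1.010744
r_real = 1.010744 - 1 = 0.010744

0.010744


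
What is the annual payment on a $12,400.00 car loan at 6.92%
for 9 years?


Formula: PMT = PV * r / (1 - (1+r)^(-n))
Denominator: 1 - (1 + 0.0692)^(-9) = 0.452392
Numerator: $12,400.00 * 0.0692 = 858.08
PMT = 858.08 / 0.452392 = $1,896.76

$1,896.76


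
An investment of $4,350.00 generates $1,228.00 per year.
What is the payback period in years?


Formula: Payback = investment / annual cash flow
Substituting: Payback = $4,350.00 / $1,228.00
Payback = 3.5423 years

3.5423 years


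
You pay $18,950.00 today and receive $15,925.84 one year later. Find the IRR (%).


Formula: IRR = C1/C0 - 1
Substituting: IRR = $15,925.84 / $18,950.00 - 1
Ratio: 0.840414 - 1 = -0.159586
IRR = -15.9586%

-15.9586%


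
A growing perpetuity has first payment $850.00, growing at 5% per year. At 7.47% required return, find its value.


Formula: PV = C / (r - g)
Spread: r - g = 0.0747 - 0.05 = 0.0247
Substituting: PV = $850.00 / 0.0247
PV = $34,412.96

$34,412.96


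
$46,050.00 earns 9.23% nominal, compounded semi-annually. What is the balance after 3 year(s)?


Formula: FV = P * (1 + r/m)^(m*t)
Period rate: r/m = 0.0923 / 2 = 0.04615
Total periods: m*t = 2 * 3 = 6
Growth factor: (1 + 0.04615)^6 = 1.310882
FV = $46,050.00 * 1.310882 = $60,366.14

$60,366.14


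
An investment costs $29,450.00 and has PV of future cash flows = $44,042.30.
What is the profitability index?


Formula: PI = PV(cash flows) / initial investment
Substituting: PI = $44,042.30 / $29,450.00
PI = 1.4955

1.4955


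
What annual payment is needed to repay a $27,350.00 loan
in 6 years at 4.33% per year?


Formula: PMT = PV * r / (1 - (1+r)^(-n))
Denominator: 1 - (1 + 0.0433)^(-6) = 0.224566
Numerator: $27,350.00 * 0.0433 = 1184.255
PMT = 1184.255 / 0.224566 = $5,273.52

$5,273.52


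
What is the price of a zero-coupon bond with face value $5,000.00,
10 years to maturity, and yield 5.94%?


Formula: Price = FV / (1 + r)^n
Substituting: Price = $5,000.00 / (1 + 0.0594)^10
Discount factor: (1.0594)^10 = 1.780737
Price = $5,000.00 / 1.780737 = $2,807.83

$2,807.83


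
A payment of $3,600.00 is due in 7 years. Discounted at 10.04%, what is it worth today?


Formula: PV = FV / (1 + r)^n
Substituting: PV = $3,600.00 / (1 + 0.1004)^7
Discount factor: (1.1004)^7 = 1.953683
PV = $3,600.00 / 1.953683 = $1,842.67

$1,842.67


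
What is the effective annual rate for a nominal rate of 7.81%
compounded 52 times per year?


Formula: EAR = (1 + r/m)^m - 1
Period rate: r/m = 0.0781 / 52 = 0.001502
Compounding: (1 + 0.001502)^52 = 1.081167
EAR = 1.081167 - 1 = 0.081167

0.081167


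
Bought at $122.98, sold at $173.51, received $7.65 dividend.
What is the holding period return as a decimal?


Formula: HPR = (P1 - P0 + D) / P0
Gain: $173.51 - $122.98 + $7.65 = $58.18
HPR = $58.18 / $122.98 = 0.4731

0.4731


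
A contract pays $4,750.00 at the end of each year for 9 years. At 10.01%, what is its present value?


Formula: PV = PMT * (1 - (1+r)^(-n)) / r
Discount factor: (1 + 0.1001)^(-9) = 0.423751
Bracket: 1 - 0.423751 = 0.576249
PV = $4,750.00 * 0.576249 / 0.1001 = $27,344.49

$27,344.49


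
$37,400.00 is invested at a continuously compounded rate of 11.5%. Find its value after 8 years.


Formula: FV = P * e^(r*t)
Exponent: r*t = 0.115 * 8 = 0.92
e^(0.92) = 2.50929
FV = $37,400.00 * 2.50929 = $93,847.46

$93,847.46


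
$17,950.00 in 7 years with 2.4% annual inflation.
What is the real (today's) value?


Formula: Real value = nominal / (1 + inflation)^years
Price level: (1 + 0.024)^7 = 1.180592
Real value = $17,950.00 / 1.180592 = $15,204.24

$15,204.24


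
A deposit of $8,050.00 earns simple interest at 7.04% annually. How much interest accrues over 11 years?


Formula: I = P * r * t
Substituting: I = $8,050.00 * 0.0704 * 11
Step: I = $8,050.00 * 0.7744
I = $6,233.92

$6,233.92


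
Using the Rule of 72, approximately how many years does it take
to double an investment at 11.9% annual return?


Formula: Years ≈ 72 / r
Substituting: Years ≈ 72 / 11.9
Years ≈ 6.1

6.1 years


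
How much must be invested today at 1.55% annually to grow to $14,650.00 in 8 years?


Formula: PV = FV / (1 + r)^n
Substituting: PV = $14,650.00 / (1 + 0.0155)^8
Discount factor: (1.0155)^8 = 1.13094
PV = $14,650.00 / 1.13094 = $12,953.83

$12,953.83


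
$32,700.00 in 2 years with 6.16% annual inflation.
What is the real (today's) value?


Formula: Real value = nominal / (1 + inflation)^years
Price level: (1 + 0.0616)^2 = 1.126995
Real value = $32,700.00 / 1.126995 = $29,015.22

$29,015.22


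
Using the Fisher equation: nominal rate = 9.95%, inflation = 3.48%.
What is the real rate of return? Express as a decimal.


Formula: (1 + r_real) = (1 + r_nom) / (1 + inflation)
Substituting: (1 + r_real) = 1.0995 / 1.0348
(1 + r_real) = 1.062524
r_real = 1.062524 - 1 = 0.062524

0.062524


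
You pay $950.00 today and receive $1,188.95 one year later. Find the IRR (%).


Formula: IRR = C1/C0 - 1
Substituting: IRR = $1,188.95 / $950.00 - 1
Ratio: 1.251526 - 1 = 0.251526
IRR = 25.1526%

25.1526%


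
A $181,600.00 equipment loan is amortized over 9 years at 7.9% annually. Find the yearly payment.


Formula: PMT = PV * r / (1 - (1+r)^(-n))
Denominator: 1 - (1 + 0.079)^(-9) = 0.495563
Numerator: $181,600.00 * 0.079 = 14346.4
PMT = 14346.4 / 0.495563 = $28,949.70

$28,949.70


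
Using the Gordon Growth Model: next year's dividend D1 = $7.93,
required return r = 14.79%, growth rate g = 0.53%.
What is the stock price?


Formula: P = D1 / (r - g)
Spread: r - g = 0.1479 - 0.0053 = 0.1426
Substituting: P = $7.93 / 0.1426
P = $55.61

$55.61


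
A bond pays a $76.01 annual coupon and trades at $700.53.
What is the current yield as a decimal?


Formula: Current yield = annual coupon / price
Substituting: CY = $76.01 / $700.53
CY = 0.108504

0.108504


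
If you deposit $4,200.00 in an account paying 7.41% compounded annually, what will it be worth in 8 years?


Formula: FV = P * (1 + r)^n
Substituting: FV = $4,200.00 * (1 + 0.0741)^8
Growth factor: (1.0741)^8 = 1.771568
FV = $4,200.00 * 1.771568 = $7,440.58

$7,440.58


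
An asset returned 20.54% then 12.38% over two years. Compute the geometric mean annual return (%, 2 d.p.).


Formula: Geometric mean = ((1+r1)*(1+r2))^(1/2) - 1
Product: (1 + 0.2054) * (1 + 0.1238) = 1.2054 * 1.1238 = 1.354629
Square root: 1.354629^0.5 = 1.163885
Geometric mean = 1.163885 - 1 = 0.163885
As percentage: 16.39%

16.39%


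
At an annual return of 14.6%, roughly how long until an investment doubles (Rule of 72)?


Formula: Years ≈ 72 / r
Substituting: Years ≈ 72 / 14.6
Years ≈ 4.9

4.9 years


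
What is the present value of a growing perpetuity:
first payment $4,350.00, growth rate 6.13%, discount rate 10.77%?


Formula: PV = C / (r - g)
Spread: r - g = 0.1077 - 0.0613 = 0.0464
Substituting: PV = $4,350.00 / 0.0464
PV = $93,750.00

$93,750.00


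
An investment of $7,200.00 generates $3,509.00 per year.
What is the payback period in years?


Formula: Payback = investment / annual cash flow
Substituting: Payback = $7,200.00 / $3,509.00
Payback = 2.0519 years

2.0519 years


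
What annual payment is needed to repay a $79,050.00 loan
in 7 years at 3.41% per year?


Formula: PMT = PV * r / (1 - (1+r)^(-n))
Denominator: 1 - (1 + 0.0341)^(-7) = 0.209208
Numerator: $79,050.00 * 0.0341 = 2695.605
PMT = 2695.605 / 0.209208 = $12,884.80

$12,884.80


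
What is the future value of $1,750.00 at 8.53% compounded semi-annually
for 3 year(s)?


Formula: FV = P * (1 + r/m)^(m*t)
Period rate: r/m = 0.0853 / 2 = 0.04265
Total periods: m*t = 2 * 3 = 6
Growth factor: (1 + 0.04265)^6 = 1.284787
FV = $1,750.00 * 1.284787 = $2,248.38

$2,248.38


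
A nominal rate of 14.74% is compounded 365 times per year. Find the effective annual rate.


Formula: EAR = (1 + r/m)^m - 1
Period rate: r/m = 0.1474 / 365 = 0.000404
Compounding: (1 + 0.000404)^365 = 1.158783
EAR = 1.158783 - 1 = 0.158783

0.158783


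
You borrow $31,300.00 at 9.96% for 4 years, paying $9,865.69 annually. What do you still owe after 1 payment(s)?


Formula: Balance = PV*(1+r)^k - PMT*((1+r)^k - 1)/r
Growth: (1 + 0.0996)^1 = 1.0996
Accumulated factor: ((1+r)^k - 1)/r = 1.0
Balance = $31,300.00 * 1.0996 - $9,865.69 * 1.0
Balance = $24,551.79

$24,551.79


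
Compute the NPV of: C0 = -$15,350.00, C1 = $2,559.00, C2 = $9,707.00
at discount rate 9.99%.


Formula: NPV = C0 + C1/(1+r) + C2/(1+r)^2
Discount C1: $2,559.00 / (1 + 0.0999) = $2,326.58
Discount C2: $9,707.00 / (1 + 0.0999)^2 = $8,023.77
NPV = -$15,350.00 + $2,326.58 + $8,023.77 = -$4,999.65

-$4,999.65


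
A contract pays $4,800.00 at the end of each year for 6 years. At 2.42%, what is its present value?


Formula: PV = PMT * (1 - (1+r)^(-n)) / r
Discount factor: (1 + 0.0242)^(-6) = 0.866346
Bracket: 1 - 0.866346 = 0.133654
PV = $4,800.00 * 0.133654 / 0.0242 = $26,509.89

$26,509.89


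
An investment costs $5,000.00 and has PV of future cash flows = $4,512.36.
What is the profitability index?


Formula: PI = PV(cash flows) / initial investment
Substituting: PI = $4,512.36 / $5,000.00
PI = 0.9025

0.9025


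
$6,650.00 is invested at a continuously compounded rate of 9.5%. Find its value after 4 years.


Formula: FV = P * e^(r*t)
Exponent: r*t = 0.095 * 4 = 0.38
e^(0.38) = 1.462285
FV = $6,650.00 * 1.462285 = $9,724.19

$9,724.19


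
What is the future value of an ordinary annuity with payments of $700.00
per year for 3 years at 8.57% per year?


Formula: FV = PMT * ((1+r)^n - 1) / r
Growth factor: (1 + 0.0857)^3 = 1.279763
Numerator: 1.279763 - 1 = 0.279763
FV = $700.00 * 0.279763 / 0.0857 = $2,285.11

$2,285.11


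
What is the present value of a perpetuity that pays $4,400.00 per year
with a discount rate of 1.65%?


Formula: PV = C / r
Substituting: PV = $4,400.00 / 0.0165
PV = $266,666.67

$266,666.67


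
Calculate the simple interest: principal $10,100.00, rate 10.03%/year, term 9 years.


Formula: I = P * r * t
Substituting: I = $10,100.00 * 0.1003 * 9
Step: I = $10,100.00 * 0.9027
I = $9,117.27

$9,117.27


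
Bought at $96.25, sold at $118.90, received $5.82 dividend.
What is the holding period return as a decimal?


Formula: HPR = (P1 - P0 + D) / P0
Gain: $118.90 - $96.25 + $5.82 = $28.47
HPR = $28.47 / $96.25 = 0.2958

0.2958


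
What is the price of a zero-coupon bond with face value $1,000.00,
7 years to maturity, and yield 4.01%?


Formula: Price = FV / (1 + r)^n
Substituting: Price = $1,000.00 / (1 + 0.0401)^7
Discount factor: (1.0401)^7 = 1.316818
Price = $1,000.00 / 1.316818 = $759.41

$759.41


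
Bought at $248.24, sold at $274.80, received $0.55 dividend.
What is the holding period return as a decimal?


Formula: HPR = (P1 - P0 + D) / P0
Gain: $274.80 - $248.24 + $0.55 = $27.11
HPR = $27.11 / $248.24 = 0.1092

0.1092


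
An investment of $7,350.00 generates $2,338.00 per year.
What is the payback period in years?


Formula: Payback = investment / annual cash flow
Substituting: Payback = $7,350.00 / $2,338.00
Payback = 3.1437 years

3.1437 years


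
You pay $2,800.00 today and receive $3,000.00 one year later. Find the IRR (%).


Formula: IRR = C1/C0 - 1
Substituting: IRR = $3,000.00 / $2,800.00 - 1
Ratio: 1.071429 - 1 = 0.071429
IRR = 7.1429%

7.1429%


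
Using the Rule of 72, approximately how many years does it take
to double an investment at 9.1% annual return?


Formula: Years ≈ 72 / r
Substituting: Years ≈ 72 / 9.1
Years ≈ 7.9

7.9 years


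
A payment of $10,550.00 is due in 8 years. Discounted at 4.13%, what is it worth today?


Formula: PV = FV / (1 + r)^n
Substituting: PV = $10,550.00 / (1 + 0.0413)^8
Discount factor: (1.0413)^8 = 1.382315
PV = $10,550.00 / 1.382315 = $7,632.13

$7,632.13


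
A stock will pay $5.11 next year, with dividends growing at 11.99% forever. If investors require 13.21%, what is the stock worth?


Formula: P = D1 / (r - g)
Spread: r - g = 0.1321 - 0.1199 = 0.0122
Substituting: P = $5.11 / 0.0122
P = $418.85

$418.85


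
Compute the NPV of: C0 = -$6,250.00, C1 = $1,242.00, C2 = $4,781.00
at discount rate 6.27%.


Formula: NPV = C0 + C1/(1+r) + C2/(1+r)^2
Discount C1: $1,242.00 / (1 + 0.0627) = $1,168.72
Discount C2: $4,781.00 / (1 + 0.0627)^2 = $4,233.48
NPV = -$6,250.00 + $1,168.72 + $4,233.48 = -$847.80

-$847.80


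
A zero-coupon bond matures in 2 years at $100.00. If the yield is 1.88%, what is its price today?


Formula: Price = FV / (1 + r)^n
Substituting: Price = $100.00 / (1 + 0.0188)^2
Discount factor: (1.0188)^2 = 1.037953
Price = $100.00 / 1.037953 = $96.34

$96.34


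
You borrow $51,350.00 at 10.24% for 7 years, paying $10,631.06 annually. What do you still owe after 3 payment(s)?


Formula: Balance = PV*(1+r)^k - PMT*((1+r)^k - 1)/r
Growth: (1 + 0.1024)^3 = 1.339731
Accumulated factor: ((1+r)^k - 1)/r = 3.317686
Balance = $51,350.00 * 1.339731 - $10,631.06 * 3.317686
Balance = $33,524.67

$33,524.67


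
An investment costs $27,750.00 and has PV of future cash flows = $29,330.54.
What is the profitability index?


Formula: PI = PV(cash flows) / initial investment
Substituting: PI = $29,330.54 / $27,750.00
PI = 1.057

1.057


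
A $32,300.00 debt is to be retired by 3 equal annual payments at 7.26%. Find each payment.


Formula: PMT = PV * r / (1 - (1+r)^(-n))
Denominator: 1 - (1 + 0.0726)^(-3) = 0.189624
Numerator: $32,300.00 * 0.0726 = 2344.98
PMT = 2344.98 / 0.189624 = $12,366.48

$12,366.48


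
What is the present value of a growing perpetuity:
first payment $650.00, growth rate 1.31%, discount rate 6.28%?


Formula: PV = C / (r - g)
Spread: r - g = 0.0628 - 0.0131 = 0.0497
Substituting: PV = $650.00 / 0.0497
PV = $13,078.47

$13,078.47


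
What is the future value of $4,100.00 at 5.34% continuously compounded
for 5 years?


Formula: FV = P * e^(r*t)
Exponent: r*t = 0.0534 * 5 = 0.267
e^(0.267) = 1.30604
FV = $4,100.00 * 1.30604 = $5,354.77

$5,354.77


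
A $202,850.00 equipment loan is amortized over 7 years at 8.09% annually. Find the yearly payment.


Formula: PMT = PV * r / (1 - (1+r)^(-n))
Denominator: 1 - (1 + 0.0809)^(-7) = 0.419902
Numerator: $202,850.00 * 0.0809 = 16410.565
PMT = 16410.565 / 0.419902 = $39,081.89

$39,081.89


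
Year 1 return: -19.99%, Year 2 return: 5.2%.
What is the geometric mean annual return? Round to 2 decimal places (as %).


Formula: Geometric mean = ((1+r1)*(1+r2))^(1/2) - 1
Product: (1 + -0.1999) * (1 + 0.052) = 0.8001 * 1.052 = 0.841705
Square root: 0.841705^0.5 = 0.917445
Geometric mean = 0.917445 - 1 = -0.082555
As percentage: -8.26%

-8.26%


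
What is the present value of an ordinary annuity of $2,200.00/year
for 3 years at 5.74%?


Formula: PV = PMT * (1 - (1+r)^(-n)) / r
Discount factor: (1 + 0.0574)^(-3) = 0.845828
Bracket: 1 - 0.845828 = 0.154172
PV = $2,200.00 * 0.154172 / 0.0574 = $5,909.03

$5,909.03


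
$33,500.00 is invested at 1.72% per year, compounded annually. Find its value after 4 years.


Formula: FV = P * (1 + r)^n
Substituting: FV = $33,500.00 * (1 + 0.0172)^4
Growth factor: (1.0172)^4 = 1.070595
FV = $33,500.00 * 1.070595 = $35,864.95

$35,864.95


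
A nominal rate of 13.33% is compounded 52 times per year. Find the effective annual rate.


Formula: EAR = (1 + r/m)^m - 1
Period rate: r/m = 0.1333 / 52 = 0.002563
Compounding: (1 + 0.002563)^52 = 1.142398
EAR = 1.142398 - 1 = 0.142398

0.142398


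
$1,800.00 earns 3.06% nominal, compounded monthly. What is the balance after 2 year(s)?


Formula: FV = P * (1 + r/m)^(m*t)
Period rate: r/m = 0.0306 / 12 = 0.00255
Total periods: m*t = 12 * 2 = 24
Growth factor: (1 + 0.00255)^24 = 1.063029
FV = $1,800.00 * 1.063029 = $1,913.45

$1,913.45


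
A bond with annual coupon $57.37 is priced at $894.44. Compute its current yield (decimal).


Formula: Current yield = annual coupon / price
Substituting: CY = $57.37 / $894.44
CY = 0.064141

0.064141


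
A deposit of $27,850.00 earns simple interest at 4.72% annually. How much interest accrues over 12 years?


Formula: I = P * r * t
Substituting: I = $27,850.00 * 0.0472 * 12
Step: I = $27,850.00 * 0.5664
I = $15,774.24

$15,774.24


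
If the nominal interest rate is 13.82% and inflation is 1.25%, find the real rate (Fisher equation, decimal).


Formula: (1 + r_real) = (1 + r_nom) / (1 + inflation)
Substituting: (1 + r_real) = 1.1382 / 1.0125
(1 + r_real) = 1.124148
r_real = 1.124148 - 1 = 0.124148

0.124148


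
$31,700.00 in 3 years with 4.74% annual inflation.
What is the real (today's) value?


Formula: Real value = nominal / (1 + inflation)^years
Price level: (1 + 0.0474)^3 = 1.149047
Real value = $31,700.00 / 1.149047 = $27,588.08

$27,588.08


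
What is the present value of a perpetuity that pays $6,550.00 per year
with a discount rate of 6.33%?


Formula: PV = C / r
Substituting: PV = $6,550.00 / 0.0633
PV = $103,475.51

$103,475.51


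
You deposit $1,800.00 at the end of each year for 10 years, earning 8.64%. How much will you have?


Formula: FV = PMT * ((1+r)^n - 1) / r
Growth factor: (1 + 0.0864)^10 = 2.290327
Numerator: 2.290327 - 1 = 1.290327
FV = $1,800.00 * 1.290327 / 0.0864 = $26,881.82

$26,881.82


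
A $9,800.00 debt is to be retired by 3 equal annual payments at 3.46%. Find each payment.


Formula: PMT = PV * r / (1 - (1+r)^(-n))
Denominator: 1 - (1 + 0.0346)^(-3) = 0.097011
Numerator: $9,800.00 * 0.0346 = 339.08
PMT = 339.08 / 0.097011 = $3,495.28

$3,495.28
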